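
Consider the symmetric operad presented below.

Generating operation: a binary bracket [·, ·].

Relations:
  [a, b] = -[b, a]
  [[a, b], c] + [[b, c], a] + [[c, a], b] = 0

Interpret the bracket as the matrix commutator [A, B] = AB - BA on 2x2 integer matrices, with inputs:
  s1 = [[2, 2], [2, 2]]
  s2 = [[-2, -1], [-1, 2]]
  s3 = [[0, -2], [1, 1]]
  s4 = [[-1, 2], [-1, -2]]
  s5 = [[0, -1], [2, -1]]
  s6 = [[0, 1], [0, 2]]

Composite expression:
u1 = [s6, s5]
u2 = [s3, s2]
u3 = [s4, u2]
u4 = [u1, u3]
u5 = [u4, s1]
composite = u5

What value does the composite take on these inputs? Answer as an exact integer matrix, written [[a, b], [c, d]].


[[180, 300], [-300, -180]]

[s6, s5] = [[2, 1], [4, -2]]
[s3, s2] = [[3, -7], [-5, -3]]
[s4, [s3, s2]] = [[-17, -19], [-1, 17]]
[[s6, s5], [s4, [s3, s2]]] = [[75, -42], [-132, -75]]
[[[s6, s5], [s4, [s3, s2]]], s1] = [[180, 300], [-300, -180]]


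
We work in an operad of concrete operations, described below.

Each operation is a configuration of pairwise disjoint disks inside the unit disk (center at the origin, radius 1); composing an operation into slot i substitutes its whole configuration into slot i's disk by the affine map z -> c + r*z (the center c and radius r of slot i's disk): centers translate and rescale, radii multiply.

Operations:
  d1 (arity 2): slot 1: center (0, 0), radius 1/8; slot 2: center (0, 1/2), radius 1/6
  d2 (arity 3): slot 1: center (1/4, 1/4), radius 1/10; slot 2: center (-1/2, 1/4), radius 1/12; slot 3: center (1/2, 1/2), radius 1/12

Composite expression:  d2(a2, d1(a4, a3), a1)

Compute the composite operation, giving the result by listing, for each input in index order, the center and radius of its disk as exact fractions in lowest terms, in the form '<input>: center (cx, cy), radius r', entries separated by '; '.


a1: center (1/2, 1/2), radius 1/12; a2: center (1/4, 1/4), radius 1/10; a3: center (-1/2, 7/24), radius 1/72; a4: center (-1/2, 1/4), radius 1/96

Each a-disk chains the slot maps above it in d2; radii multiply.
a2: after 1 affine step, its disk has center (1/4, 1/4), radius 1/10
a4: after 2 affine steps, its disk has center (-1/2, 1/4), radius 1/96
a3: after 2 affine steps, its disk has center (-1/2, 7/24), radius 1/72
a1: after 1 affine step, its disk has center (1/2, 1/2), radius 1/12


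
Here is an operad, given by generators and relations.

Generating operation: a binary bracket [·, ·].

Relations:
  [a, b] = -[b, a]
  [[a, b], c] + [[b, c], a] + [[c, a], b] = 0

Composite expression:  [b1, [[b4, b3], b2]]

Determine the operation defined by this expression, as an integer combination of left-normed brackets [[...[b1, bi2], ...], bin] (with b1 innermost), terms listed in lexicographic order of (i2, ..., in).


Skip Jacobi rewriting: expand, keep b1-initial words, read off terms.
Composite bracket: [b1, [[b4, b3], b2]]
Applying ab - ba throughout gives 8 signed words (2^3 = 8).
Words beginning with b1 determine it all:
  b1b2b3b4 appears with sign +1, giving the term +[[[b1, b2], b3], b4]
  b1b2b4b3 appears with sign -1, giving the term -[[[b1, b2], b4], b3]
  b1b3b4b2 appears with sign -1, giving the term -[[[b1, b3], b4], b2]
  b1b4b3b2 appears with sign +1, giving the term +[[[b1, b4], b3], b2]

[[[b1, b2], b3], b4] - [[[b1, b2], b4], b3] - [[[b1, b3], b4], b2] + [[[b1, b4], b3], b2]


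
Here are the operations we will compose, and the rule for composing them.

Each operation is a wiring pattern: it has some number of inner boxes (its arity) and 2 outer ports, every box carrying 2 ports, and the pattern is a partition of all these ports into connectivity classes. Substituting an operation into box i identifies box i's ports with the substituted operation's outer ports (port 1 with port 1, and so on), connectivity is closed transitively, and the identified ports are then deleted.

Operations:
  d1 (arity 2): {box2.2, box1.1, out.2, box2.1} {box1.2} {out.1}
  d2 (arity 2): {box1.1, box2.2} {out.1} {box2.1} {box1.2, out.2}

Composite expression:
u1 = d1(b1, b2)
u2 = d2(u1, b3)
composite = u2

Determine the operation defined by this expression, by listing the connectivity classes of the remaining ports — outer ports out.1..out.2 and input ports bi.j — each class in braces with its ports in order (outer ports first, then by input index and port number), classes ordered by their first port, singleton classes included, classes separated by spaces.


Substituting into d2 glues patterns; closure does the rest.
d1 over (b1, b2) gives {out.1} {out.2, b1.1, b2.1, b2.2} {b1.2}, out.j being that stage's outer ports
d2 over (b1, b2, b3) gives {out.1} {out.2, b1.1, b2.1, b2.2} {b1.2} {b3.1} {b3.2}, out.j being that stage's outer ports

{out.1} {out.2, b1.1, b2.1, b2.2} {b1.2} {b3.1} {b3.2}


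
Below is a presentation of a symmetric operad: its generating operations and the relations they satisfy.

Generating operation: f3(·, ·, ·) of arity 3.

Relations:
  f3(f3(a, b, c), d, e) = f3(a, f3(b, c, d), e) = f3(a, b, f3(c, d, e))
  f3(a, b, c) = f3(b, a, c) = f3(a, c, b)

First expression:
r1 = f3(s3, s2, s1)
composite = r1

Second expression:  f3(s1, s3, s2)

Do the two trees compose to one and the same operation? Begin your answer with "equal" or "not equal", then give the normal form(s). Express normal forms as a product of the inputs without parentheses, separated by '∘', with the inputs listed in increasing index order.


equal; both compose to s1 ∘ s2 ∘ s3

The first composite normalizes to s1 ∘ s2 ∘ s3
The second composite normalizes to s1 ∘ s2 ∘ s3
Identical normal forms: equal.


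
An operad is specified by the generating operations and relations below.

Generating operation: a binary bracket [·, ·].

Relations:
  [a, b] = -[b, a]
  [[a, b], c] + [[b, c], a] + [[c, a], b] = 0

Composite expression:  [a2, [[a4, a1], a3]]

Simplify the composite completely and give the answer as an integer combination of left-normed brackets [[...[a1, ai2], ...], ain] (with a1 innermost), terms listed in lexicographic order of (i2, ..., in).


[[[a1, a4], a3], a2]

Skip Jacobi rewriting: expand, keep a1-initial words, read off terms.
Composite bracket: [a2, [[a4, a1], a3]]
Expanding via [a, b] = ab - ba: 8 signed words (2^3 = 8).
Only words starting with a1 matter:
  sign of a1a4a3a2 is +1, so it contributes +[[[a1, a4], a3], a2]


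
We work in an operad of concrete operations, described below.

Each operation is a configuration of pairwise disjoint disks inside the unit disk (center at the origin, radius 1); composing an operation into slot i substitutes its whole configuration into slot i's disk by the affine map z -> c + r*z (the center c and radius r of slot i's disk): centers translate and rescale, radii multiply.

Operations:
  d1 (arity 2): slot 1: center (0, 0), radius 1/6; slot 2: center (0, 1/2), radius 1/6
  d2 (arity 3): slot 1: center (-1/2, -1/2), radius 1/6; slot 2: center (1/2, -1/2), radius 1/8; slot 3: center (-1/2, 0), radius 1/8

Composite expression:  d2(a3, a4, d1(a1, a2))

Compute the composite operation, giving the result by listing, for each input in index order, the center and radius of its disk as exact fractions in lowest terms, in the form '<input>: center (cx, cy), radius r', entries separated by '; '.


a1: center (-1/2, 0), radius 1/48; a2: center (-1/2, 1/16), radius 1/48; a3: center (-1/2, -1/2), radius 1/6; a4: center (1/2, -1/2), radius 1/8

Only the slot chain above each a matters under d2; compose those maps.
for a3, the 1-step affine chain lands on center (-1/2, -1/2), radius 1/6
for a4, the 1-step affine chain lands on center (1/2, -1/2), radius 1/8
for a1, the 2-step affine chain lands on center (-1/2, 0), radius 1/48
for a2, the 2-step affine chain lands on center (-1/2, 1/16), radius 1/48


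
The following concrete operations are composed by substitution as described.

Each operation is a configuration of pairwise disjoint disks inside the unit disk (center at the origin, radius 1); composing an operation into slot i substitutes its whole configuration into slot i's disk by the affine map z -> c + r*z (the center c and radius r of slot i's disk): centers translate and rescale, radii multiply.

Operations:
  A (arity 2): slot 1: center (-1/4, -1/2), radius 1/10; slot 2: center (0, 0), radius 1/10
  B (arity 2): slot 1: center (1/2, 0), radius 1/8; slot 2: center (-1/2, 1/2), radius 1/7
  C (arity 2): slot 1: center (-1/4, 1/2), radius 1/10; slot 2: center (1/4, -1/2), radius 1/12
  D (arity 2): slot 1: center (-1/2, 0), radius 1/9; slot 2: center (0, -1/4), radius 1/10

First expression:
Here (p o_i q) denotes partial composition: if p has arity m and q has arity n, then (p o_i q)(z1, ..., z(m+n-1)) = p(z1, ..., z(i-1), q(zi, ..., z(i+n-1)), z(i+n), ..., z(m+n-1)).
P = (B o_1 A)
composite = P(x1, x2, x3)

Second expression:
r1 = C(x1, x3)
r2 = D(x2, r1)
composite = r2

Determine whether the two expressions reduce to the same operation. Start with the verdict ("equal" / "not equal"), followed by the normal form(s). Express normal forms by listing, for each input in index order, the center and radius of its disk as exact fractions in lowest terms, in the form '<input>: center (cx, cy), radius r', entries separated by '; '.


not equal; first: x1: center (15/32, -1/16), radius 1/80; x2: center (1/2, 0), radius 1/80; x3: center (-1/2, 1/2), radius 1/7; second: x1: center (-1/40, -1/5), radius 1/100; x2: center (-1/2, 0), radius 1/9; x3: center (1/40, -3/10), radius 1/120

The first expression, normalized: x1: center (15/32, -1/16), radius 1/80; x2: center (1/2, 0), radius 1/80; x3: center (-1/2, 1/2), radius 1/7
The second expression, normalized: x1: center (-1/40, -1/5), radius 1/100; x2: center (-1/2, 0), radius 1/9; x3: center (1/40, -3/10), radius 1/120
No match — not equal.


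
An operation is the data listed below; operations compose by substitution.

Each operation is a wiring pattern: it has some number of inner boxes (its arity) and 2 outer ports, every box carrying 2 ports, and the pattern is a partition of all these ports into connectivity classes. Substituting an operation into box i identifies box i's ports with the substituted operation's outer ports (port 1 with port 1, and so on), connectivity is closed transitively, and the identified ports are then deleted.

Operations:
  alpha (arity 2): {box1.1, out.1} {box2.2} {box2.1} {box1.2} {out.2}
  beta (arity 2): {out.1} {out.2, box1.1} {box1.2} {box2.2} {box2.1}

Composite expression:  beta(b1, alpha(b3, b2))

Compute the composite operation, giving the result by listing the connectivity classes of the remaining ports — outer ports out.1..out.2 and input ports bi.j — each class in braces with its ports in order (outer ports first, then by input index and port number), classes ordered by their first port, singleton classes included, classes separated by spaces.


Substituting into beta glues patterns; closure does the rest.
after alpha, the pattern on (b3, b2) reads {out.1, b3.1} {out.2} {b2.1} {b2.2} {b3.2} (out.j = its outer ports)
after beta, the pattern on (b1, b3, b2) reads {out.1} {out.2, b1.1} {b1.2} {b2.1} {b2.2} {b3.1} {b3.2} (out.j = its outer ports)

{out.1} {out.2, b1.1} {b1.2} {b2.1} {b2.2} {b3.1} {b3.2}


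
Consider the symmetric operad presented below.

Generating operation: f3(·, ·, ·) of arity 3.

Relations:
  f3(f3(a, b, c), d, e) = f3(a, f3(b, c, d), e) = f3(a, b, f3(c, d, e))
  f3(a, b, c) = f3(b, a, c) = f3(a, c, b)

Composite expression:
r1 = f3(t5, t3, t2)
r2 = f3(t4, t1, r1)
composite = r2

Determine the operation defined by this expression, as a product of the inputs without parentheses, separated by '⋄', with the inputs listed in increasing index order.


t1 ⋄ t2 ⋄ t3 ⋄ t4 ⋄ t5


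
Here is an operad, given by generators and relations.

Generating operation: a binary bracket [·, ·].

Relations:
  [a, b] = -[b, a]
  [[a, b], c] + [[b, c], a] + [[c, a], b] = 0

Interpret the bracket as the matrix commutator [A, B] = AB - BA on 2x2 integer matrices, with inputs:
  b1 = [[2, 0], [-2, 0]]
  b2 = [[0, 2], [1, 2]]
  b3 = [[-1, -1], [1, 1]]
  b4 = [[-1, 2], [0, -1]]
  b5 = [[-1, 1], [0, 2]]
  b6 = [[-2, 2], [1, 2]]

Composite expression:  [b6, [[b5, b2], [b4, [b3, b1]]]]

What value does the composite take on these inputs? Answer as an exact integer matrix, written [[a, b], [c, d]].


[[0, 96], [-48, 0]]

[b5, b2] = [[1, -4], [3, -1]]
[b3, b1] = [[2, 2], [-2, -2]]
[b4, [b3, b1]] = [[-4, -8], [0, 4]]
[[b5, b2], [b4, [b3, b1]]] = [[24, -48], [-24, -24]]
[b6, [[b5, b2], [b4, [b3, b1]]]] = [[0, 96], [-48, 0]]


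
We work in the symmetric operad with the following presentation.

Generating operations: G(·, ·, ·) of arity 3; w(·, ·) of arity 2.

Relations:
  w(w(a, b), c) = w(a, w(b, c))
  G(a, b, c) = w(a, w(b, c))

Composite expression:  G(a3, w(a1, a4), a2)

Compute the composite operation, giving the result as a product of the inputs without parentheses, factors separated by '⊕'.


Associativity of G dissolves the nesting; only the a-input order survives.
w(a1, a4) unparenthesizes to a1 ⊕ a4
G(a3, w(a1, a4), a2) unparenthesizes to a3 ⊕ a1 ⊕ a4 ⊕ a2

a3 ⊕ a1 ⊕ a4 ⊕ a2


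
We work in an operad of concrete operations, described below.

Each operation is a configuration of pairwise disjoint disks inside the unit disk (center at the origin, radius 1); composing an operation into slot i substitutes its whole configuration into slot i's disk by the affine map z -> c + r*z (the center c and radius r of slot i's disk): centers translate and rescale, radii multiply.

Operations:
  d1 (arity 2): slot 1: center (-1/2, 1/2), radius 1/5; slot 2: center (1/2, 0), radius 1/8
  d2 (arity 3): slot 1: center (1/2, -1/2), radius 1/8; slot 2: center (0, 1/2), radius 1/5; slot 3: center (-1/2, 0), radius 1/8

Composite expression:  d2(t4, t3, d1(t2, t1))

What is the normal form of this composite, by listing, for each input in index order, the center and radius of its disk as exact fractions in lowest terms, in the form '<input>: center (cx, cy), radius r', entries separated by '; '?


t1: center (-7/16, 0), radius 1/64; t2: center (-9/16, 1/16), radius 1/40; t3: center (0, 1/2), radius 1/5; t4: center (1/2, -1/2), radius 1/8

Follow each t-input down from d2: c' goes to c + r*c', radius to r*r'.
tracing t4 down its 1-map path: center (1/2, -1/2), radius 1/8
tracing t3 down its 1-map path: center (0, 1/2), radius 1/5
tracing t2 down its 2-map path: center (-9/16, 1/16), radius 1/40
tracing t1 down its 2-map path: center (-7/16, 0), radius 1/64


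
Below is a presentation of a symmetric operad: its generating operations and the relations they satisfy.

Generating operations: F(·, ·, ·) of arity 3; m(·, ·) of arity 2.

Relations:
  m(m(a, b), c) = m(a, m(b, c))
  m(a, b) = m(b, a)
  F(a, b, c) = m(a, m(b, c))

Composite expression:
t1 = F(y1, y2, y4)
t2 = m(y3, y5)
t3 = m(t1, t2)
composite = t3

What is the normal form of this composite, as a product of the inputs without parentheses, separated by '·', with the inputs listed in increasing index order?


Reordering under m is free, so list the y-inputs canonically.
F(y1, y2, y4) unparenthesizes to y1 · y2 · y4
m(y3, y5) unparenthesizes to y3 · y5
m(F(y1, y2, y4), m(y3, y5)) unparenthesizes to y1 · y2 · y4 · y3 · y5
rearranged into index order: y1 · y2 · y3 · y4 · y5

y1 · y2 · y3 · y4 · y5


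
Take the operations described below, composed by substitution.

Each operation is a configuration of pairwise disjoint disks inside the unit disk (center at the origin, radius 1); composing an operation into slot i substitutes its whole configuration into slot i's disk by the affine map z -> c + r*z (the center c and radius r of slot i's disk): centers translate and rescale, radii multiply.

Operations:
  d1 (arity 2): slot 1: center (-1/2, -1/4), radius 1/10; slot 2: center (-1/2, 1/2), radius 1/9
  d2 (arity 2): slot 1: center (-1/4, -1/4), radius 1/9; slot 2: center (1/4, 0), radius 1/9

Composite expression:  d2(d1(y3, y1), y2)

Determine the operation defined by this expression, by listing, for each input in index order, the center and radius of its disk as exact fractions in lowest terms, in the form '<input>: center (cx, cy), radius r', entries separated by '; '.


y1: center (-11/36, -7/36), radius 1/81; y2: center (1/4, 0), radius 1/9; y3: center (-11/36, -5/18), radius 1/90

Only the slot chain above each y matters under d2; compose those maps.
y3: after 2 affine steps, its disk has center (-11/36, -5/18), radius 1/90
y1: after 2 affine steps, its disk has center (-11/36, -7/36), radius 1/81
y2: after 1 affine step, its disk has center (1/4, 0), radius 1/9


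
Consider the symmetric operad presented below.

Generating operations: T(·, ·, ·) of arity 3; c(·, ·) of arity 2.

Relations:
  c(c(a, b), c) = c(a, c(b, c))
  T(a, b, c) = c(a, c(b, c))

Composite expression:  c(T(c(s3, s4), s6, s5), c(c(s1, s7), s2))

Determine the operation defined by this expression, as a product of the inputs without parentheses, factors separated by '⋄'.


s3 ⋄ s4 ⋄ s6 ⋄ s5 ⋄ s1 ⋄ s7 ⋄ s2

Key point: c is associative — brackets drop, the s-order remains.
c(s3, s4) reduces to s3 ⋄ s4
T(c(s3, s4), s6, s5) reduces to s3 ⋄ s4 ⋄ s6 ⋄ s5
c(s1, s7) reduces to s1 ⋄ s7
c(c(s1, s7), s2) reduces to s1 ⋄ s7 ⋄ s2
c(T(c(s3, s4), s6, s5), c(c(s1, s7), s2)) reduces to s3 ⋄ s4 ⋄ s6 ⋄ s5 ⋄ s1 ⋄ s7 ⋄ s2


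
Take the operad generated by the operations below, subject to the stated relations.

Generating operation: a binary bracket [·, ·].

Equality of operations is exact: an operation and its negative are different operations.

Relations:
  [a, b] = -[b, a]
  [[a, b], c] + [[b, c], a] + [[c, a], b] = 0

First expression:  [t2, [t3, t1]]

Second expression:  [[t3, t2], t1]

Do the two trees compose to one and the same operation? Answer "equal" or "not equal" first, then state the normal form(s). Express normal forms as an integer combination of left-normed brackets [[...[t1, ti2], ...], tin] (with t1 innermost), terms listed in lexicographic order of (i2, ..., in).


not equal; first: [[t1, t3], t2]; second: [[t1, t2], t3] - [[t1, t3], t2]

Normal form of the first expression: [[t1, t3], t2]
Normal form of the second expression: [[t1, t2], t3] - [[t1, t3], t2]
Distinct normal forms: not equal.


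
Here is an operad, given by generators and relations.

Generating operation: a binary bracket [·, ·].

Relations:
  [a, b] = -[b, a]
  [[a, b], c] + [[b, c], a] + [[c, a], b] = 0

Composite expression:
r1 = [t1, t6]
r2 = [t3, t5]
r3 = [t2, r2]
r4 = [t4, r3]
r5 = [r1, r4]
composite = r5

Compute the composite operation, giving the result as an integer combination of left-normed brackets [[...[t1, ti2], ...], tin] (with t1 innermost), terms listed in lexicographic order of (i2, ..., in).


-[[[[[t1, t6], t2], t3], t5], t4] + [[[[[t1, t6], t2], t5], t3], t4] + [[[[[t1, t6], t3], t5], t2], t4] + [[[[[t1, t6], t4], t2], t3], t5] - [[[[[t1, t6], t4], t2], t5], t3] - [[[[[t1, t6], t4], t3], t5], t2] + [[[[[t1, t6], t4], t5], t3], t2] - [[[[[t1, t6], t5], t3], t2], t4]

A multilinear Lie element is pinned by t1-initial words (t1 innermost).
Composite bracket: [[t1, t6], [t4, [t2, [t3, t5]]]]
Expanding via [a, b] = ab - ba: 32 signed words (2^5 = 32).
Coefficients come from the t1-initial words:
  the word t1t6t2t3t5t4 carries sign -1 and contributes -[[[[[t1, t6], t2], t3], t5], t4]
  the word t1t6t2t5t3t4 carries sign +1 and contributes +[[[[[t1, t6], t2], t5], t3], t4]
  the word t1t6t3t5t2t4 carries sign +1 and contributes +[[[[[t1, t6], t3], t5], t2], t4]
  the word t1t6t4t2t3t5 carries sign +1 and contributes +[[[[[t1, t6], t4], t2], t3], t5]
  the word t1t6t4t2t5t3 carries sign -1 and contributes -[[[[[t1, t6], t4], t2], t5], t3]
  the word t1t6t4t3t5t2 carries sign -1 and contributes -[[[[[t1, t6], t4], t3], t5], t2]
  the word t1t6t4t5t3t2 carries sign +1 and contributes +[[[[[t1, t6], t4], t5], t3], t2]
  the word t1t6t5t3t2t4 carries sign -1 and contributes -[[[[[t1, t6], t5], t3], t2], t4]


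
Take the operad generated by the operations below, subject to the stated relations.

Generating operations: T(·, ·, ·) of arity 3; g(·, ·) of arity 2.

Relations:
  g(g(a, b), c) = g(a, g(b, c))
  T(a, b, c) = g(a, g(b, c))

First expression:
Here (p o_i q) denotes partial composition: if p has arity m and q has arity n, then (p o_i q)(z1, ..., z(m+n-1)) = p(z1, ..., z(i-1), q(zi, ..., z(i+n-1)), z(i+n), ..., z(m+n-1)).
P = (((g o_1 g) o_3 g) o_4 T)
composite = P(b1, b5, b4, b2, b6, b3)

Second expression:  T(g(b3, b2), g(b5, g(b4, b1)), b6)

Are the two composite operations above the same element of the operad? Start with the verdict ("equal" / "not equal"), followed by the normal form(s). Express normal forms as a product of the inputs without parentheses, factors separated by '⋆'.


not equal — first b1 ⋆ b5 ⋆ b4 ⋆ b2 ⋆ b6 ⋆ b3, second b3 ⋆ b2 ⋆ b5 ⋆ b4 ⋆ b1 ⋆ b6

The first expression reduces to b1 ⋆ b5 ⋆ b4 ⋆ b2 ⋆ b6 ⋆ b3
The second expression reduces to b3 ⋆ b2 ⋆ b5 ⋆ b4 ⋆ b1 ⋆ b6
Distinct normal forms: not equal.


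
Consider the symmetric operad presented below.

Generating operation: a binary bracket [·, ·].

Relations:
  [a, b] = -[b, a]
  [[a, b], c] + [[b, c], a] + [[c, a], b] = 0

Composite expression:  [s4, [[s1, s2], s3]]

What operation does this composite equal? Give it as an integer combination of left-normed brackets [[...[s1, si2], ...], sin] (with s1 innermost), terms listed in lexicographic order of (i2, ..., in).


-[[[s1, s2], s3], s4]


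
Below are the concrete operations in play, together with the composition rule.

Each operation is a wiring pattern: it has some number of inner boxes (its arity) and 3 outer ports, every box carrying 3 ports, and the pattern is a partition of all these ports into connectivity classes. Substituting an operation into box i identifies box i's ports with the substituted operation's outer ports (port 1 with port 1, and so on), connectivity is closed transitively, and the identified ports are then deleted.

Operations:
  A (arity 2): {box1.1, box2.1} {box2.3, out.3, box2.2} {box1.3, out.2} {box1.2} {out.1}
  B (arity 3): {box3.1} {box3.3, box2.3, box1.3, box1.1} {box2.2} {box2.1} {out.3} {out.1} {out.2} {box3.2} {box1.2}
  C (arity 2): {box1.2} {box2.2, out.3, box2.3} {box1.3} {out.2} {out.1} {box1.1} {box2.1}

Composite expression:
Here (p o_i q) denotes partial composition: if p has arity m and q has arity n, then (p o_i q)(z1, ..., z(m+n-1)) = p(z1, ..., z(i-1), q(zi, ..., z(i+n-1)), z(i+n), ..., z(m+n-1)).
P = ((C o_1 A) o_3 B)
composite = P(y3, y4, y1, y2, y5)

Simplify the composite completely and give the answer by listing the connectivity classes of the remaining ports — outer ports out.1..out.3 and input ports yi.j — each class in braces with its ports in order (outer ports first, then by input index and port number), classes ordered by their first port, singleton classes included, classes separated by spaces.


Two ports join when wires chain via C-identified ports.
the subtree at A composes to {out.1} {out.2, y3.3} {out.3, y4.2, y4.3} {y3.1, y4.1} {y3.2} on (y3, y4); out.j = own outer ports
the subtree at B composes to {out.1} {out.2} {out.3} {y1.1, y1.3, y2.3, y5.3} {y1.2} {y2.1} {y2.2} {y5.1} {y5.2} on (y1, y2, y5); out.j = own outer ports
the subtree at C composes to {out.1} {out.2} {out.3} {y1.1, y1.3, y2.3, y5.3} {y1.2} {y2.1} {y2.2} {y3.1, y4.1} {y3.2} {y3.3} {y4.2, y4.3} {y5.1} {y5.2} on (y3, y4, y1, y2, y5); out.j = own outer ports

{out.1} {out.2} {out.3} {y1.1, y1.3, y2.3, y5.3} {y1.2} {y2.1} {y2.2} {y3.1, y4.1} {y3.2} {y3.3} {y4.2, y4.3} {y5.1} {y5.2}


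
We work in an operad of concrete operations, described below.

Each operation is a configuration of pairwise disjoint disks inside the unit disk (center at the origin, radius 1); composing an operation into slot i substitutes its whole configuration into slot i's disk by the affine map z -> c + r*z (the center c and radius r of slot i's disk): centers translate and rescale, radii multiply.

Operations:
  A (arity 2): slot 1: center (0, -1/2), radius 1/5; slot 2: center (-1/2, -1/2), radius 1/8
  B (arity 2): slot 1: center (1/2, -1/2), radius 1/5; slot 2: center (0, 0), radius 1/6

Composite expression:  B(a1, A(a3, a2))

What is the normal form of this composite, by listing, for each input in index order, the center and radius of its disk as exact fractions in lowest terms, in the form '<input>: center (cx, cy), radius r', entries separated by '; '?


Only the slot chain above each a matters under B; compose those maps.
tracing a1 down its 1-map path: center (1/2, -1/2), radius 1/5
tracing a3 down its 2-map path: center (0, -1/12), radius 1/30
tracing a2 down its 2-map path: center (-1/12, -1/12), radius 1/48

a1: center (1/2, -1/2), radius 1/5; a2: center (-1/12, -1/12), radius 1/48; a3: center (0, -1/12), radius 1/30


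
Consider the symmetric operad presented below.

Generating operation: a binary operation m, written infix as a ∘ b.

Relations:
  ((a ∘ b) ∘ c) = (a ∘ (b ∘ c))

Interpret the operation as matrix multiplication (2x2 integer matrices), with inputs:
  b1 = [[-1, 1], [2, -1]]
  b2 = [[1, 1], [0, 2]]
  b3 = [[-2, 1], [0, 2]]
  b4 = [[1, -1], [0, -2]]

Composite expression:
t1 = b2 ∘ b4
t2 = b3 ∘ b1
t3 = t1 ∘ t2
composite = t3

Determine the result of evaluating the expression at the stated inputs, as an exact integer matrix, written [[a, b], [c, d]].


[[-8, 3], [-16, 8]]

(b2 ∘ b4) = [[1, -3], [0, -4]]
(b3 ∘ b1) = [[4, -3], [4, -2]]
((b2 ∘ b4) ∘ (b3 ∘ b1)) = [[-8, 3], [-16, 8]]


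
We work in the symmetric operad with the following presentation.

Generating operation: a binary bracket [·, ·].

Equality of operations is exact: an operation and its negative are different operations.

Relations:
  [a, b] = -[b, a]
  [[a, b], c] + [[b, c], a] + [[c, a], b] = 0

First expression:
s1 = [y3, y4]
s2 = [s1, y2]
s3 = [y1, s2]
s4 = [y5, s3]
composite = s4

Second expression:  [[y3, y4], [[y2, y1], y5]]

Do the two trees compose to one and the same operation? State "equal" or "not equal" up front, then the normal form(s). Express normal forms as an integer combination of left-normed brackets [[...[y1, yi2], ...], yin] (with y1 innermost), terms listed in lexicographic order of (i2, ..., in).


not equal: they reduce to [[[[y1, y2], y3], y4], y5] - [[[[y1, y2], y4], y3], y5] - [[[[y1, y3], y4], y2], y5] + [[[[y1, y4], y3], y2], y5] and [[[[y1, y2], y5], y3], y4] - [[[[y1, y2], y5], y4], y3]


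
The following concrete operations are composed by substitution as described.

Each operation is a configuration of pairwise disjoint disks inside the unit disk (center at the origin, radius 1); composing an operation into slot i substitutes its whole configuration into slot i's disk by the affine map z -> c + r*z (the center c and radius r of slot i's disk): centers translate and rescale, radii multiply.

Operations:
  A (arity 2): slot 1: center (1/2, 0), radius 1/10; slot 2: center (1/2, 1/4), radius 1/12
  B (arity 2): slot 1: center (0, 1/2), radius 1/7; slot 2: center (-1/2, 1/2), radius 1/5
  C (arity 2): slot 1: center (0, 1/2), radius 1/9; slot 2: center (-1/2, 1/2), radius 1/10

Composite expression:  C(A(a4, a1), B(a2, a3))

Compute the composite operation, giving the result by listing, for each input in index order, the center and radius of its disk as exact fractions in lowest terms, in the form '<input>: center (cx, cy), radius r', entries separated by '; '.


Each a-disk chains the slot maps above it in C; radii multiply.
input a4: applying the 2 nested substitutions gives center (1/18, 1/2), radius 1/90
input a1: applying the 2 nested substitutions gives center (1/18, 19/36), radius 1/108
input a2: applying the 2 nested substitutions gives center (-1/2, 11/20), radius 1/70
input a3: applying the 2 nested substitutions gives center (-11/20, 11/20), radius 1/50

a1: center (1/18, 19/36), radius 1/108; a2: center (-1/2, 11/20), radius 1/70; a3: center (-11/20, 11/20), radius 1/50; a4: center (1/18, 1/2), radius 1/90


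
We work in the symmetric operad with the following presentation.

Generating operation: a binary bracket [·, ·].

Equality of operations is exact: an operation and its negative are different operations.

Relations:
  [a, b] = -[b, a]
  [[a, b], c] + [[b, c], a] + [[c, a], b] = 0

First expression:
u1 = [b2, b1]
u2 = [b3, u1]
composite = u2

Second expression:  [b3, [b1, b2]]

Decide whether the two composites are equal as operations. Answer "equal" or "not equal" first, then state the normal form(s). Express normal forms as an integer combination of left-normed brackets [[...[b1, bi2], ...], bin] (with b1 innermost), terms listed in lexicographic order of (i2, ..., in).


not equal — first [[b1, b2], b3], second -[[b1, b2], b3]


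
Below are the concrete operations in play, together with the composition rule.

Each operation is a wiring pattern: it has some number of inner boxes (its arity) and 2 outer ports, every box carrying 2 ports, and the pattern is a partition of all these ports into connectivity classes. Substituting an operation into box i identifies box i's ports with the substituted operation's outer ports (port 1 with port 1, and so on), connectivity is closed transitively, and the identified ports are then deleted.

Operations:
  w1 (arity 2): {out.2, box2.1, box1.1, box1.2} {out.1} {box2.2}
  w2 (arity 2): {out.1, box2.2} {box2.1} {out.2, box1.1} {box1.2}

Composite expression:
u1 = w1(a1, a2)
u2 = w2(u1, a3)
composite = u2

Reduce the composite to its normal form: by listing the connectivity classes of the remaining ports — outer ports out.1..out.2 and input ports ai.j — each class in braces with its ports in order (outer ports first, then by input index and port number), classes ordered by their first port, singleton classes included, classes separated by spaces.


{out.1, a3.2} {out.2} {a1.1, a1.2, a2.1} {a2.2} {a3.1}

Connectivity passes through glued w2-boundaries; trace each wire chain.
through w1, on inputs (a1, a2): {out.1} {out.2, a1.1, a1.2, a2.1} {a2.2} (out.j = stage outer ports)
through w2, on inputs (a1, a2, a3): {out.1, a3.2} {out.2} {a1.1, a1.2, a2.1} {a2.2} {a3.1} (out.j = stage outer ports)


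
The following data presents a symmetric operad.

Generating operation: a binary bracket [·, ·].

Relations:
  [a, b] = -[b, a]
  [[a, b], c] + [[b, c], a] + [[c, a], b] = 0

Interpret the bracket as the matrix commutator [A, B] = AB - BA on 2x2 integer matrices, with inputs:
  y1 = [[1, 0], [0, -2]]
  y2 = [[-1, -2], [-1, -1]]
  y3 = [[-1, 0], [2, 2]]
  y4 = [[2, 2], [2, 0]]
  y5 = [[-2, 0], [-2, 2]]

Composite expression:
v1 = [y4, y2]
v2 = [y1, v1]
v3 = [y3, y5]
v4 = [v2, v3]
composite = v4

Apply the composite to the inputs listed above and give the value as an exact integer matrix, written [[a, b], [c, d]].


[y4, y2] = [[2, -4], [2, -2]]
[y1, [y4, y2]] = [[0, -12], [-6, 0]]
[y3, y5] = [[0, 0], [-14, 0]]
[[y1, [y4, y2]], [y3, y5]] = [[168, 0], [0, -168]]

[[168, 0], [0, -168]]


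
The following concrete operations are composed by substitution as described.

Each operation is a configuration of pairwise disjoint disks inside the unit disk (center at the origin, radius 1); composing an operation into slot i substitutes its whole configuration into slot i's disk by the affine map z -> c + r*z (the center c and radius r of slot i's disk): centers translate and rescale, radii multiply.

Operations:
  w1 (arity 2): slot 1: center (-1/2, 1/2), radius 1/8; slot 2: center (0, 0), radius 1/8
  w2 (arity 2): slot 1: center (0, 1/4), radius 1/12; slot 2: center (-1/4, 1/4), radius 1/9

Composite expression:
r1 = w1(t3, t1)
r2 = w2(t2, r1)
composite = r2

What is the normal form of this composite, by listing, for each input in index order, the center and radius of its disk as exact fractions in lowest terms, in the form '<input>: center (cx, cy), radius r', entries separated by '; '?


t1: center (-1/4, 1/4), radius 1/72; t2: center (0, 1/4), radius 1/12; t3: center (-11/36, 11/36), radius 1/72

Only the slot chain above each t matters under w2; compose those maps.
tracing t2 down its 1-map path: center (0, 1/4), radius 1/12
tracing t3 down its 2-map path: center (-11/36, 11/36), radius 1/72
tracing t1 down its 2-map path: center (-1/4, 1/4), radius 1/72


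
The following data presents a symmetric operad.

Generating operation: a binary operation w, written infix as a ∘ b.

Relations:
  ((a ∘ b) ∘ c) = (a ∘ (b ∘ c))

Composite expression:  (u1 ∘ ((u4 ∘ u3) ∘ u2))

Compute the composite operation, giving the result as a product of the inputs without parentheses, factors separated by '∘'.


u1 ∘ u4 ∘ u3 ∘ u2

Associativity of w dissolves the nesting; only the u-input order survives.
(u4 ∘ u3) collapses to u4 ∘ u3
((u4 ∘ u3) ∘ u2) collapses to u4 ∘ u3 ∘ u2
(u1 ∘ ((u4 ∘ u3) ∘ u2)) collapses to u1 ∘ u4 ∘ u3 ∘ u2


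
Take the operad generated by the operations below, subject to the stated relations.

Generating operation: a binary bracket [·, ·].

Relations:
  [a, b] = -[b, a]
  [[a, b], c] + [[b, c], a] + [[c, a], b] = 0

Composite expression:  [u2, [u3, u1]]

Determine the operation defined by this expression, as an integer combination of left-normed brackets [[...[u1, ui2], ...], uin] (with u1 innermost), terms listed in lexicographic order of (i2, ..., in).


[[u1, u3], u2]


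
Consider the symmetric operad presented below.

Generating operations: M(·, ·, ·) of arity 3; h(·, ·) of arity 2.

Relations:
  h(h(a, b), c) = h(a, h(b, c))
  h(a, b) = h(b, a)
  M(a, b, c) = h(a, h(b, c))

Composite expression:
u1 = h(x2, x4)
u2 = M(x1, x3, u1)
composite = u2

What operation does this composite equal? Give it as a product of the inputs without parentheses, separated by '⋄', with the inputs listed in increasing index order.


x1 ⋄ x2 ⋄ x3 ⋄ x4

With M associative and commutative, the x-input set is all that matters.
h(x2, x4) reduces to x2 ⋄ x4
M(x1, x3, h(x2, x4)) reduces to x1 ⋄ x3 ⋄ x2 ⋄ x4
rearranged into index order: x1 ⋄ x2 ⋄ x3 ⋄ x4


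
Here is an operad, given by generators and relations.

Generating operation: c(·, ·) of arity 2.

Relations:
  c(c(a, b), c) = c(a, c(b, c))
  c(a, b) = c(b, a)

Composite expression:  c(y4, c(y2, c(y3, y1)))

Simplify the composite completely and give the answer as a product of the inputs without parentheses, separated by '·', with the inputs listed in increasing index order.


y1 · y2 · y3 · y4


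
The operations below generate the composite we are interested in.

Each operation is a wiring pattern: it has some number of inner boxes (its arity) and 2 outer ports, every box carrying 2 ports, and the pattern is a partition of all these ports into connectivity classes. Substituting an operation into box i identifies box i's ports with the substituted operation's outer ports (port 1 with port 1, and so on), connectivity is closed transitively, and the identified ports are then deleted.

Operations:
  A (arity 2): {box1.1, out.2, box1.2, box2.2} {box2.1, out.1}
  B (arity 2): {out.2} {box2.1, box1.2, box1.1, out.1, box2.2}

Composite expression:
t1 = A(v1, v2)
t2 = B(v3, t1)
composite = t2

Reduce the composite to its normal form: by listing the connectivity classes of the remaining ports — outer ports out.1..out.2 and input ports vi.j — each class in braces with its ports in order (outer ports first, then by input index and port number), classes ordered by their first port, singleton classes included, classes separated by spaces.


Connectivity passes through glued B-boundaries; trace each wire chain.
composing A on (v1, v2), with out.j its own outer ports: {out.1, v2.1} {out.2, v1.1, v1.2, v2.2}
composing B on (v3, v1, v2), with out.j its own outer ports: {out.1, v1.1, v1.2, v2.1, v2.2, v3.1, v3.2} {out.2}

{out.1, v1.1, v1.2, v2.1, v2.2, v3.1, v3.2} {out.2}


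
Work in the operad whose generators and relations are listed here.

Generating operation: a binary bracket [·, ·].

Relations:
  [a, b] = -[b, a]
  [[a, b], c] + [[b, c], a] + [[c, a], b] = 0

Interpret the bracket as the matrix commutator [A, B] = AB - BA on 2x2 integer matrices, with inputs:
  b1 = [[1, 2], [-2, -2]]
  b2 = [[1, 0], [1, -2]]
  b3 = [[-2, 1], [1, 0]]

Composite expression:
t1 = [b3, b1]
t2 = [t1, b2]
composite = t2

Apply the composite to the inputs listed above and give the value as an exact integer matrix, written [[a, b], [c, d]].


[[-7, 21], [5, 7]]

[b3, b1] = [[-4, -7], [-1, 4]]
[[b3, b1], b2] = [[-7, 21], [5, 7]]


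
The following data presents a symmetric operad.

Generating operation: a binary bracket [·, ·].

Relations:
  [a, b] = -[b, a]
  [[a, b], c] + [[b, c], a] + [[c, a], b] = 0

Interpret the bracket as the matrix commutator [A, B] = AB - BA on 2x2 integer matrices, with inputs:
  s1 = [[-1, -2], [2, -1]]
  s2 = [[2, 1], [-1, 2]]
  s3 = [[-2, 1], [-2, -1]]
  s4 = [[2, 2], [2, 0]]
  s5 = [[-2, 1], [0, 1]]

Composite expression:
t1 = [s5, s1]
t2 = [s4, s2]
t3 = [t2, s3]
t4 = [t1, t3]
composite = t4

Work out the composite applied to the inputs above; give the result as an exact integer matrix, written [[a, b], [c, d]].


[[-72, 48], [0, 72]]

[s5, s1] = [[2, 6], [6, -2]]
[s4, s2] = [[-4, 2], [2, 4]]
[[s4, s2], s3] = [[-6, -6], [-18, 6]]
[[s5, s1], [[s4, s2], s3]] = [[-72, 48], [0, 72]]


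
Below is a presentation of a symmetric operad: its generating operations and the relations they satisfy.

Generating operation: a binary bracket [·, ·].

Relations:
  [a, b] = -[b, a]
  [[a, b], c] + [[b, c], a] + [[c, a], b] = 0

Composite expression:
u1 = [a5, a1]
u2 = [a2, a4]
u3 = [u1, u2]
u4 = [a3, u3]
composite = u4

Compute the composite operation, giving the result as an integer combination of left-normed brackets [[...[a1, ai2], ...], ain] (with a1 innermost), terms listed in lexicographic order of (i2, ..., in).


Left-normed coefficients sit on the a1-initial expansion words.
Composite bracket: [a3, [[a5, a1], [a2, a4]]]
Under [a, b] = ab - ba we get 16 signed associative words (2^4 = 16).
The a1-initial words carry the normal form:
  from a1a5a2a4a3, sign +1: term +[[[[a1, a5], a2], a4], a3]
  from a1a5a4a2a3, sign -1: term -[[[[a1, a5], a4], a2], a3]

[[[[a1, a5], a2], a4], a3] - [[[[a1, a5], a4], a2], a3]


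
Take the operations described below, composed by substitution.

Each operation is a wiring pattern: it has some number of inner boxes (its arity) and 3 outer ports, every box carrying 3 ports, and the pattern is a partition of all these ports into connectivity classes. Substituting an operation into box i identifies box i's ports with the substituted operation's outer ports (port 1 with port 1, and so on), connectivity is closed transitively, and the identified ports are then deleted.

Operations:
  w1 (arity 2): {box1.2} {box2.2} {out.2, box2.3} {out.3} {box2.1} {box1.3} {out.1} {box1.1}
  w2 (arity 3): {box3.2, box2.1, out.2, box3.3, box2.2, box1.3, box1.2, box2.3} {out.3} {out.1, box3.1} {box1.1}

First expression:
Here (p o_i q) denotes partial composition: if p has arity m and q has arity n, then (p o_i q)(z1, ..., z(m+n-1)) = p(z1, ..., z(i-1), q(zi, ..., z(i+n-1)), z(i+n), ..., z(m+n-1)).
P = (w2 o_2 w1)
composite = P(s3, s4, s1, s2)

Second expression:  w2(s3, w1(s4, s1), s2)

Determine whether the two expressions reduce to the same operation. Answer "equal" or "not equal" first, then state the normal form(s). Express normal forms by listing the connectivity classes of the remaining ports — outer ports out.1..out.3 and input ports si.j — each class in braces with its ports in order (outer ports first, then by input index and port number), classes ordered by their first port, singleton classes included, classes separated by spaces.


The first composite normalizes to {out.1, s2.1} {out.2, s1.3, s2.2, s2.3, s3.2, s3.3} {out.3} {s1.1} {s1.2} {s3.1} {s4.1} {s4.2} {s4.3}
The second composite normalizes to {out.1, s2.1} {out.2, s1.3, s2.2, s2.3, s3.2, s3.3} {out.3} {s1.1} {s1.2} {s3.1} {s4.1} {s4.2} {s4.3}
Both agree, so they are equal.

equal; the common form is {out.1, s2.1} {out.2, s1.3, s2.2, s2.3, s3.2, s3.3} {out.3} {s1.1} {s1.2} {s3.1} {s4.1} {s4.2} {s4.3}


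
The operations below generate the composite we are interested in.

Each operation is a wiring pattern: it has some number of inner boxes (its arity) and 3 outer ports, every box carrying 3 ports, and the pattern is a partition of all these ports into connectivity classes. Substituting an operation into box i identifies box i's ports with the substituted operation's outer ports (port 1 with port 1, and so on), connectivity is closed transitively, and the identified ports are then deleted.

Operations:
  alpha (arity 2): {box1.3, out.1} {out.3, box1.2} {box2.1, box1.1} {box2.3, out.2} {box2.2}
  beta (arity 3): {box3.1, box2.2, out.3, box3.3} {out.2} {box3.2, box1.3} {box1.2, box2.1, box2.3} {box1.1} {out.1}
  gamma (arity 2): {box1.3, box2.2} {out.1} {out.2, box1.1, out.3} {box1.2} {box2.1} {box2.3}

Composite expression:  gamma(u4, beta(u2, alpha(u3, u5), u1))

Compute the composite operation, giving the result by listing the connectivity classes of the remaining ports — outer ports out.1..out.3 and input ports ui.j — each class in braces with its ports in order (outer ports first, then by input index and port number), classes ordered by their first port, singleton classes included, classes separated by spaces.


{out.1} {out.2, out.3, u4.1} {u1.1, u1.3, u5.3} {u1.2, u2.3} {u2.1} {u2.2, u3.2, u3.3} {u3.1, u5.1} {u4.2} {u4.3} {u5.2}

Connectivity passes through glued gamma-boundaries; trace each wire chain.
through alpha, on inputs (u3, u5): {out.1, u3.3} {out.2, u5.3} {out.3, u3.2} {u3.1, u5.1} {u5.2} (out.j = stage outer ports)
through beta, on inputs (u2, u3, u5, u1): {out.1} {out.2} {out.3, u1.1, u1.3, u5.3} {u1.2, u2.3} {u2.1} {u2.2, u3.2, u3.3} {u3.1, u5.1} {u5.2} (out.j = stage outer ports)
through gamma, on inputs (u4, u2, u3, u5, u1): {out.1} {out.2, out.3, u4.1} {u1.1, u1.3, u5.3} {u1.2, u2.3} {u2.1} {u2.2, u3.2, u3.3} {u3.1, u5.1} {u4.2} {u4.3} {u5.2} (out.j = stage outer ports)
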